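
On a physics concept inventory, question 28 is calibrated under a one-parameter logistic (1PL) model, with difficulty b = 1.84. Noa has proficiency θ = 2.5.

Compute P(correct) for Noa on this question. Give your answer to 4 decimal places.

0.6593

P(θ) = 1 / (1 + exp(−(θ − b)))
Exponent: (2.5 − 1.84) = 0.6600
1/(1 + e^{-0.6600}) = 0.6593
P = 0.6593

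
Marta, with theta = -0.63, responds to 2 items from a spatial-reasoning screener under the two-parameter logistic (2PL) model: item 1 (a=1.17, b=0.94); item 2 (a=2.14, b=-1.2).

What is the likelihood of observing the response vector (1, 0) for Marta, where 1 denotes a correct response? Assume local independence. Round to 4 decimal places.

P(theta) = 1 / (1 + exp(−a(theta − b)))
P_1 = 1/(1+e^{1.8369}) = 0.1374
P_2 = 1/(1+e^{-1.2198}) = 0.7720
L = P_1 × (1−P_2) = 0.1374 × 0.2280 = 0.03133

0.0313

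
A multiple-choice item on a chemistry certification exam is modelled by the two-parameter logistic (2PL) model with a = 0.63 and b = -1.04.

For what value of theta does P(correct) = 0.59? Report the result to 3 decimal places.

-0.462

P(theta) = 1 / (1 + exp(−a(theta − b)))
logit = ln(0.5900/0.4100) = 0.3640
theta = b + logit/(a) = -1.04 + 0.3640/0.6300 = -0.4623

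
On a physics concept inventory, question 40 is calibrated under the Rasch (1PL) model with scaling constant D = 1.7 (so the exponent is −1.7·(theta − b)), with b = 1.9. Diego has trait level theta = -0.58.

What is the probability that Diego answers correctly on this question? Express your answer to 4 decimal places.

P(theta) = 1 / (1 + exp(−D·(theta − b)))
Exponent: 1.7 × (-0.58 − 1.9) = -4.2160
1/(1 + e^{4.2160}) = 0.0145
P = 0.0145

0.0145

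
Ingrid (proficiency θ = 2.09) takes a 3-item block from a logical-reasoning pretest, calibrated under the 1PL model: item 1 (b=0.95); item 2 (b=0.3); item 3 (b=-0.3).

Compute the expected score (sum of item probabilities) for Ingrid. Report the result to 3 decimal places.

2.531

P(θ) = 1 / (1 + exp(−(θ − b)))
P_1 = 1/(1+e^{-1.1400}) = 0.7577
P_2 = 1/(1+e^{-1.7900}) = 0.8569
P_3 = 1/(1+e^{-2.3900}) = 0.9161
E[score] = 0.7577 + 0.8569 + 0.9161 = 2.5307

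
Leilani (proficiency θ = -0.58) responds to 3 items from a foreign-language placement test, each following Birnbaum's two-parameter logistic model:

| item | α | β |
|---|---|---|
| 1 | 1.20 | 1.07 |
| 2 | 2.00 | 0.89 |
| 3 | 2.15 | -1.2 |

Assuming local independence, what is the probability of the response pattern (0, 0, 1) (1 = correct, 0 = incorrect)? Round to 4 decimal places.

0.6604

P(θ) = 1 / (1 + exp(−α(θ − β)))
P_1 = 1/(1+e^{1.9800}) = 0.1213
P_2 = 1/(1+e^{2.9400}) = 0.0502
P_3 = 1/(1+e^{-1.3330}) = 0.7913
L = (1−P_1) × (1−P_2) × P_3 = 0.8787 × 0.9498 × 0.7913 = 0.66042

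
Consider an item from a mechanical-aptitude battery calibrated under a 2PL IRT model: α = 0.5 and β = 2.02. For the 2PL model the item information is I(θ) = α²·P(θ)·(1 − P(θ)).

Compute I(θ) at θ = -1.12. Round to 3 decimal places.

P = 1/(1+e^{1.5700}) = 0.1722
P(1−P) = 0.1722 × 0.8278 = 0.1426
I = α² × P(1−P) = 0.5² × 0.1426 = 0.03564

0.036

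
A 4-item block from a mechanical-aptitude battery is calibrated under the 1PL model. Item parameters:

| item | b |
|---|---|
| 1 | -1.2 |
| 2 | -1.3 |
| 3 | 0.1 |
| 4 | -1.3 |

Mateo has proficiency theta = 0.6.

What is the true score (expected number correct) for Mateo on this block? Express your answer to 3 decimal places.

3.220

P(theta) = 1 / (1 + exp(−(theta − b)))
P_1 = 1/(1+e^{-1.8000}) = 0.8581
P_2 = 1/(1+e^{-1.9000}) = 0.8699
P_3 = 1/(1+e^{-0.5000}) = 0.6225
P_4 = 1/(1+e^{-1.9000}) = 0.8699
E[score] = 0.8581 + 0.8699 + 0.6225 + 0.8699 = 3.2204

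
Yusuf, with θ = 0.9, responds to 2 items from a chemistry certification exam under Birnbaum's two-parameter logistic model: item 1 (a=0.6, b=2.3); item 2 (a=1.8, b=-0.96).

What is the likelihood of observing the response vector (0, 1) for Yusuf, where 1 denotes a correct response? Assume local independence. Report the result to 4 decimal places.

0.6747

P(θ) = 1 / (1 + exp(−a(θ − b)))
P_1 = 1/(1+e^{0.8400}) = 0.3015
P_2 = 1/(1+e^{-3.3480}) = 0.9660
L = (1−P_1) × P_2 = 0.6985 × 0.9660 = 0.67474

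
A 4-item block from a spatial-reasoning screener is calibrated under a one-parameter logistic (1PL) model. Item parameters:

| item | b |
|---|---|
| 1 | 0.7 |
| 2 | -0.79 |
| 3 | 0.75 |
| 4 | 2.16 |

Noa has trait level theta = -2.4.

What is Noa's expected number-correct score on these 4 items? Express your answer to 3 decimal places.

0.261

P(theta) = 1 / (1 + exp(−(theta − b)))
P_1 = 1/(1+e^{3.1000}) = 0.0431
P_2 = 1/(1+e^{1.6100}) = 0.1666
P_3 = 1/(1+e^{3.1500}) = 0.0411
P_4 = 1/(1+e^{4.5600}) = 0.0104
E[score] = 0.0431 + 0.1666 + 0.0411 + 0.0104 = 0.2611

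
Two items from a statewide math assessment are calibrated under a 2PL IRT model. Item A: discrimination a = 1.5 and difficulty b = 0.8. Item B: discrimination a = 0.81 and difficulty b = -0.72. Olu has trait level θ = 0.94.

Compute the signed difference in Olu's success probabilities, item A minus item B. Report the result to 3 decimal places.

-0.241

P(θ) = 1 / (1 + exp(−a(θ − b)))
P_A = 0.5523
P_B = 0.7932
P_A − P_B = -0.2409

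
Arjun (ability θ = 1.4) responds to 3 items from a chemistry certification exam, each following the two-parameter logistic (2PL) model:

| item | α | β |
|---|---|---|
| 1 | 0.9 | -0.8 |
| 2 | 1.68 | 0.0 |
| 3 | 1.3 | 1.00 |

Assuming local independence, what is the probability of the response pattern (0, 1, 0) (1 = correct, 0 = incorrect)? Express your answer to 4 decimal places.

P(θ) = 1 / (1 + exp(−α(θ − β)))
P_1 = 1/(1+e^{-1.9800}) = 0.8787
P_2 = 1/(1+e^{-2.3520}) = 0.9131
P_3 = 1/(1+e^{-0.5200}) = 0.6271
L = (1−P_1) × P_2 × (1−P_3) = 0.1213 × 0.9131 × 0.3729 = 0.04130

0.0413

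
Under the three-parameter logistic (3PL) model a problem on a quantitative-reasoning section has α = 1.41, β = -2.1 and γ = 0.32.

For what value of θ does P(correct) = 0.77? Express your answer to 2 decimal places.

P(θ) = γ + (1 − γ) · 1 / (1 + exp(−α(θ − β)))
Remove guessing floor: (0.77 − 0.32)/(1 − 0.32) = 0.6618
logit = ln(0.6618/0.3382) = 0.6712
θ = β + logit/(α) = -2.1 + 0.6712/1.4100 = -1.6240

-1.62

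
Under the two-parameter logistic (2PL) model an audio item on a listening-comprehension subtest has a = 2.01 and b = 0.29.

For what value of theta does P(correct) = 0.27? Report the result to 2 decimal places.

P(theta) = 1 / (1 + exp(−a(theta − b)))
logit = ln(0.2700/0.7300) = -0.9946
theta = b + logit/(a) = 0.29 + (-0.9946)/2.0100 = -0.2048

-0.20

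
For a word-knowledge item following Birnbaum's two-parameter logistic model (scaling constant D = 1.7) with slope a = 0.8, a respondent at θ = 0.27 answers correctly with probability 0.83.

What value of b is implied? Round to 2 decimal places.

-0.90

P(θ) = 1 / (1 + exp(−D·a(θ − b)))
logit(0.83) = ln(0.83/0.17) = 1.5856
b = θ − logit/(1.7·a) = 0.27 − 1.5856/1.3600 = -0.8959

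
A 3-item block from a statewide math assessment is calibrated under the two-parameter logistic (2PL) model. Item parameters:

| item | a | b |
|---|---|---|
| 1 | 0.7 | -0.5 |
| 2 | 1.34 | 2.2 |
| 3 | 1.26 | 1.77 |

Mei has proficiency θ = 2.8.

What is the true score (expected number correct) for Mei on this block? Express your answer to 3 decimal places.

2.386

P(θ) = 1 / (1 + exp(−a(θ − b)))
P_1 = 1/(1+e^{-2.3100}) = 0.9097
P_2 = 1/(1+e^{-0.8040}) = 0.6908
P_3 = 1/(1+e^{-1.2978}) = 0.7855
E[score] = 0.9097 + 0.6908 + 0.7855 = 2.3860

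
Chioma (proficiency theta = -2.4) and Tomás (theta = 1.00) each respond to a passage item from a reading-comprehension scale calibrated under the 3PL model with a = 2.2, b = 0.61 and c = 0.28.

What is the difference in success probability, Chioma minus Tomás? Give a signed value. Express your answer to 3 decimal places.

P(theta) = c + (1 − c) · 1 / (1 + exp(−a(theta − b)))
P(Chioma) = 0.2810  [exponent -6.6220]
P(Tomás) = 0.7856  [exponent 0.8580]
Difference = 0.2810 − 0.7856 = -0.5047

-0.505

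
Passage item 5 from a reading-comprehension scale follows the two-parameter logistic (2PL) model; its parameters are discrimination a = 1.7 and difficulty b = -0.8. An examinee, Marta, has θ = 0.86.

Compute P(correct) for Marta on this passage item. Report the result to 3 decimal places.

0.944

P(θ) = 1 / (1 + exp(−a(θ − b)))
Exponent: 1.7 × (0.86 − (-0.8)) = 2.8220
1/(1 + e^{-2.8220}) = 0.9439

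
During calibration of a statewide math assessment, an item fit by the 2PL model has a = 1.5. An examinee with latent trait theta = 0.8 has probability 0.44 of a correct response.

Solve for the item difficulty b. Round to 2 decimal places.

0.96

P(theta) = 1 / (1 + exp(−a(theta − b)))
logit(0.44) = ln(0.44/0.56) = -0.2412
b = theta − logit/(a) = 0.8 − (-0.2412)/1.5000 = 0.9608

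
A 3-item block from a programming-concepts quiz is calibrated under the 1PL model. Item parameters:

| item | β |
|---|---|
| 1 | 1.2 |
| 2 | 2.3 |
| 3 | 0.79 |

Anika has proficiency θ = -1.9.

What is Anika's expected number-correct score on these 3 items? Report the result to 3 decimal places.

P(θ) = 1 / (1 + exp(−(θ − β)))
P_1 = 1/(1+e^{3.1000}) = 0.0431
P_2 = 1/(1+e^{4.2000}) = 0.0148
P_3 = 1/(1+e^{2.6900}) = 0.0636
E[score] = 0.0431 + 0.0148 + 0.0636 = 0.1214

0.121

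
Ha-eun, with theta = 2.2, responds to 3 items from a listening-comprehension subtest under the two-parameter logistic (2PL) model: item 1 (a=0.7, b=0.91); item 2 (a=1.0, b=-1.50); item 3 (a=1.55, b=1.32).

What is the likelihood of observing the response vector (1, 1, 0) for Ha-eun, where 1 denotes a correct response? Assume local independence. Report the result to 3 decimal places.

0.141

P(theta) = 1 / (1 + exp(−a(theta − b)))
P_1 = 1/(1+e^{-0.9030}) = 0.7116
P_2 = 1/(1+e^{-3.7000}) = 0.9759
P_3 = 1/(1+e^{-1.3640}) = 0.7964
L = P_1 × P_2 × (1−P_3) = 0.7116 × 0.9759 × 0.2036 = 0.14137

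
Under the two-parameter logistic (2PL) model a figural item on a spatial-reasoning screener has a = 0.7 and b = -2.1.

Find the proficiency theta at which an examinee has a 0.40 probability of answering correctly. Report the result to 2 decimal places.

-2.68

P(theta) = 1 / (1 + exp(−a(theta − b)))
logit = ln(0.4000/0.6000) = -0.4055
theta = b + logit/(a) = -2.1 + (-0.4055)/0.7000 = -2.6792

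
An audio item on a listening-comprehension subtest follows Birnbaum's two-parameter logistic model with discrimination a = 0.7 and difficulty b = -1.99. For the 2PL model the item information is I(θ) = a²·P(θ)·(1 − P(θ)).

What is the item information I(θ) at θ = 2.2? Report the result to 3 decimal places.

P = 1/(1+e^{-2.9330}) = 0.9495
P(1−P) = 0.9495 × 0.0505 = 0.0480
I = a² × P(1−P) = 0.7² × 0.0480 = 0.02352

0.024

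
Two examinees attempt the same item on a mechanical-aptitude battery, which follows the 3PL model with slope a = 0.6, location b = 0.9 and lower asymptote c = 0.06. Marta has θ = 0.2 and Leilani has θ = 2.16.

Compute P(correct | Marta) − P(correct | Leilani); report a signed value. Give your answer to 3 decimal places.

P(θ) = c + (1 − c) · 1 / (1 + exp(−a(θ − b)))
P(Marta) = 0.4327  [exponent -0.4200]
P(Leilani) = 0.6997  [exponent 0.7560]
Difference = 0.4327 − 0.6997 = -0.2669

-0.267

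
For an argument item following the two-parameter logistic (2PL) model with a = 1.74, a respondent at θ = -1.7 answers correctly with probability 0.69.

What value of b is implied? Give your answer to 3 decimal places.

-2.160

P(θ) = 1 / (1 + exp(−a(θ − b)))
logit(0.69) = ln(0.69/0.31) = 0.8001
b = θ − logit/(a) = -1.7 − 0.8001/1.7400 = -2.1598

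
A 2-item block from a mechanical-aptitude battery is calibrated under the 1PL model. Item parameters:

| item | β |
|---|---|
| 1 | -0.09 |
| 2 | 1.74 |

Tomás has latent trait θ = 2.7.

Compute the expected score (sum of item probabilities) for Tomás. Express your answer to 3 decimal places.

P(θ) = 1 / (1 + exp(−(θ − β)))
P_1 = 1/(1+e^{-2.7900}) = 0.9421
P_2 = 1/(1+e^{-0.9600}) = 0.7231
E[score] = 0.9421 + 0.7231 = 1.6653

1.665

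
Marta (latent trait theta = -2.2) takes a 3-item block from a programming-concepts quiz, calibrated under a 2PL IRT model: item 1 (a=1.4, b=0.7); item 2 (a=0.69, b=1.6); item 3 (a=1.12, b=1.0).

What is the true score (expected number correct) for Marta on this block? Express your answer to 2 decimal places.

P(theta) = 1 / (1 + exp(−a(theta − b)))
P_1 = 1/(1+e^{4.0600}) = 0.0170
P_2 = 1/(1+e^{2.6220}) = 0.0677
P_3 = 1/(1+e^{3.5840}) = 0.0270
E[score] = 0.0170 + 0.0677 + 0.0270 = 0.1117

0.11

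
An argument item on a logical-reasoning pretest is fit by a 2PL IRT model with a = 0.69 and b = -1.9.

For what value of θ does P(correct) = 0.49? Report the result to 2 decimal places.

P(θ) = 1 / (1 + exp(−a(θ − b)))
logit = ln(0.4900/0.5100) = -0.0400
θ = b + logit/(a) = -1.9 + (-0.0400)/0.6900 = -1.9580

-1.96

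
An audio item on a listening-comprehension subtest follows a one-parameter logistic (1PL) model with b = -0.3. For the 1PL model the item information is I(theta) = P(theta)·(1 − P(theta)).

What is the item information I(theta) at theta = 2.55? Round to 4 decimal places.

P = 1/(1+e^{-2.8500}) = 0.9453
P(1−P) = 0.9453 × 0.0547 = 0.0517
I = P(1−P) = 0.05169

0.0517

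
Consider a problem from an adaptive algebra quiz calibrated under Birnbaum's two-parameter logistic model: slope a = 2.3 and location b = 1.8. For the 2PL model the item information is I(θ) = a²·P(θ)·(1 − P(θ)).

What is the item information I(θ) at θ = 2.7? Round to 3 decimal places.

0.526

P = 1/(1+e^{-2.0700}) = 0.8880
P(1−P) = 0.8880 × 0.1120 = 0.0995
I = a² × P(1−P) = 2.3² × 0.0995 = 0.52632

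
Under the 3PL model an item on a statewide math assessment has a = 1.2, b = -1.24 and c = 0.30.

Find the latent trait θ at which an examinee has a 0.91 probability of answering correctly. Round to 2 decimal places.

0.35

P(θ) = c + (1 − c) · 1 / (1 + exp(−a(θ − b)))
Remove guessing floor: (0.91 − 0.30)/(1 − 0.30) = 0.8714
logit = ln(0.8714/0.1286) = 1.9136
θ = b + logit/(a) = -1.24 + 1.9136/1.2000 = 0.3547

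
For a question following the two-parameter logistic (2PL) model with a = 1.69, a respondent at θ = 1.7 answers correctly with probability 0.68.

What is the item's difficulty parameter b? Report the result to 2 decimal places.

P(θ) = 1 / (1 + exp(−a(θ − b)))
logit(0.68) = ln(0.68/0.32) = 0.7538
b = θ − logit/(a) = 1.7 − 0.7538/1.6900 = 1.2540

1.25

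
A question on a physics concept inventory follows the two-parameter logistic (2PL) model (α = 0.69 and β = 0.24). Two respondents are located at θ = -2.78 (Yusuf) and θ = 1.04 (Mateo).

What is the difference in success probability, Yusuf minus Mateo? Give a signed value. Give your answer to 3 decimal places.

-0.524

P(θ) = 1 / (1 + exp(−α(θ − β)))
P(Yusuf) = 0.1107  [exponent -2.0838]
P(Mateo) = 0.6346  [exponent 0.5520]
Difference = 0.1107 − 0.6346 = -0.5239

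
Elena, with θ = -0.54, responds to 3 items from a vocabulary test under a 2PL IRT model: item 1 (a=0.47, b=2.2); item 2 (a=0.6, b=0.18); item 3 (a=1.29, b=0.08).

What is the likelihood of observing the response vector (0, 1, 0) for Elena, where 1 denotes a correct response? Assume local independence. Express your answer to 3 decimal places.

P(θ) = 1 / (1 + exp(−a(θ − b)))
P_1 = 1/(1+e^{1.2878}) = 0.2162
P_2 = 1/(1+e^{0.4320}) = 0.3936
P_3 = 1/(1+e^{0.7998}) = 0.3101
L = (1−P_1) × P_2 × (1−P_3) = 0.7838 × 0.3936 × 0.6899 = 0.21287

0.213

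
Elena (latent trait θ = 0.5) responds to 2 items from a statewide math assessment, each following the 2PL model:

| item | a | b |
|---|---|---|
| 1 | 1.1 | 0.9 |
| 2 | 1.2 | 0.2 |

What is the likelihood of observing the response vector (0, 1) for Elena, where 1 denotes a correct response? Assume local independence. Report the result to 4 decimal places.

P(θ) = 1 / (1 + exp(−a(θ − b)))
P_1 = 1/(1+e^{0.4400}) = 0.3917
P_2 = 1/(1+e^{-0.3600}) = 0.5890
L = (1−P_1) × P_2 = 0.6083 × 0.5890 = 0.35829

0.3583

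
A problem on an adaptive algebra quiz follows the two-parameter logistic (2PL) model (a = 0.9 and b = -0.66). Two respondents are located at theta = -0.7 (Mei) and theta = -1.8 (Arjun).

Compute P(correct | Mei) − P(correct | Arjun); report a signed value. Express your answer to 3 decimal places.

P(theta) = 1 / (1 + exp(−a(theta − b)))
P(Mei) = 0.4910  [exponent -0.0360]
P(Arjun) = 0.2639  [exponent -1.0260]
Difference = 0.4910 − 0.2639 = 0.2271

0.227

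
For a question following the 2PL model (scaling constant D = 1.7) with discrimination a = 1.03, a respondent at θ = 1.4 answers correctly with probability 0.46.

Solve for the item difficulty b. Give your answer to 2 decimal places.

P(θ) = 1 / (1 + exp(−D·a(θ − b)))
logit(0.46) = ln(0.46/0.54) = -0.1603
b = θ − logit/(1.7·a) = 1.4 − (-0.1603)/1.7510 = 1.4916

1.49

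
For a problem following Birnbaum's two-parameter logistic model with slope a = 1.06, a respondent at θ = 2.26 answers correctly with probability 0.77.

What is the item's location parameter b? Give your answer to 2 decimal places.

1.12

P(θ) = 1 / (1 + exp(−a(θ − b)))
logit(0.77) = ln(0.77/0.23) = 1.2083
b = θ − logit/(a) = 2.26 − 1.2083/1.0600 = 1.1201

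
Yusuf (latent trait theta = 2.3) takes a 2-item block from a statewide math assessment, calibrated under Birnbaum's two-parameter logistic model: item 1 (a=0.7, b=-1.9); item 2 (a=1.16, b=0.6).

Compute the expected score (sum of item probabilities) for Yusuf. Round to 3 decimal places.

P(theta) = 1 / (1 + exp(−a(theta − b)))
P_1 = 1/(1+e^{-2.9400}) = 0.9498
P_2 = 1/(1+e^{-1.9720}) = 0.8778
E[score] = 0.9498 + 0.8778 = 1.8276

1.828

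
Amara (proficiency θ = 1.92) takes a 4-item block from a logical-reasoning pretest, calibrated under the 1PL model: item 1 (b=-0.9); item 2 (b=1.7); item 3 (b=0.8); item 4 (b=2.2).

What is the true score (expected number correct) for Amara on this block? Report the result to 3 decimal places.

P(θ) = 1 / (1 + exp(−(θ − b)))
P_1 = 1/(1+e^{-2.8200}) = 0.9437
P_2 = 1/(1+e^{-0.2200}) = 0.5548
P_3 = 1/(1+e^{-1.1200}) = 0.7540
P_4 = 1/(1+e^{0.2800}) = 0.4305
E[score] = 0.9437 + 0.5548 + 0.7540 + 0.4305 = 2.6830

2.683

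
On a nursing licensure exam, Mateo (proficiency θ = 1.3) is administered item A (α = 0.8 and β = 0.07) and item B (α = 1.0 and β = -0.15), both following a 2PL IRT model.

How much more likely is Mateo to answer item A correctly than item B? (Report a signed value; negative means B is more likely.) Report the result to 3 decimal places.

P(θ) = 1 / (1 + exp(−α(θ − β)))
P_A = 0.7279
P_B = 0.8100
P_A − P_B = -0.0821

-0.082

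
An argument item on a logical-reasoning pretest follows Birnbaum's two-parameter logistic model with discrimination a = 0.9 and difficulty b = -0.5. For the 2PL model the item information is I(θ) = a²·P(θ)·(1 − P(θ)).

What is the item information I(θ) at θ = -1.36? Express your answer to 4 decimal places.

P = 1/(1+e^{0.7740}) = 0.3156
P(1−P) = 0.3156 × 0.6844 = 0.2160
I = a² × P(1−P) = 0.9² × 0.2160 = 0.17496

0.1750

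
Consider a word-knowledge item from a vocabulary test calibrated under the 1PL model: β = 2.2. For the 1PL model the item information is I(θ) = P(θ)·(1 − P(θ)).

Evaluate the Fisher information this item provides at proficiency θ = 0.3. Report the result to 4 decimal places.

0.1132

P = 1/(1+e^{1.9000}) = 0.1301
P(1−P) = 0.1301 × 0.8699 = 0.1132
I = P(1−P) = 0.11318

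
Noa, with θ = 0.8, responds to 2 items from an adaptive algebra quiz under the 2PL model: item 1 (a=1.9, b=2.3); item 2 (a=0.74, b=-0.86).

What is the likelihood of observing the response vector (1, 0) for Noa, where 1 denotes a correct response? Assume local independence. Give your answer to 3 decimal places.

0.012

P(θ) = 1 / (1 + exp(−a(θ − b)))
P_1 = 1/(1+e^{2.8500}) = 0.0547
P_2 = 1/(1+e^{-1.2284}) = 0.7735
L = P_1 × (1−P_2) = 0.0547 × 0.2265 = 0.01238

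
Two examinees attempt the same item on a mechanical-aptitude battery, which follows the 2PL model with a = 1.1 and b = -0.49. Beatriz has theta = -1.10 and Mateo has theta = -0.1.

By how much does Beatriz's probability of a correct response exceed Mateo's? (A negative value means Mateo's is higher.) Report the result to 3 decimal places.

-0.267

P(theta) = 1 / (1 + exp(−a(theta − b)))
P(Beatriz) = 0.3383  [exponent -0.6710]
P(Mateo) = 0.6056  [exponent 0.4290]
Difference = 0.3383 − 0.6056 = -0.2674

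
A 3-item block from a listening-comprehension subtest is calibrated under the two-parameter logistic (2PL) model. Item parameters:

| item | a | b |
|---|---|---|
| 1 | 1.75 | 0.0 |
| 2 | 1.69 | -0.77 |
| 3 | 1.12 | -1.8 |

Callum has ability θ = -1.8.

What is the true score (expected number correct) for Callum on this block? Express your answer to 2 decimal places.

P(θ) = 1 / (1 + exp(−a(θ − b)))
P_1 = 1/(1+e^{3.1500}) = 0.0411
P_2 = 1/(1+e^{1.7407}) = 0.1492
P_3 = 1/(1+e^{0.0000}) = 0.5000
E[score] = 0.0411 + 0.1492 + 0.5000 = 0.6903

0.69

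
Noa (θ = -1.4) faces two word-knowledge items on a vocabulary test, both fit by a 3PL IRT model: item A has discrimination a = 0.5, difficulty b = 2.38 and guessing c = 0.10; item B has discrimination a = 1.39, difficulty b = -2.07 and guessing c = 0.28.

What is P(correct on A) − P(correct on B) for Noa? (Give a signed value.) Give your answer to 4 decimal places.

-0.5784

P(θ) = c + (1 − c) · 1 / (1 + exp(−a(θ − b)))
P_A = 0.2181
P_B = 0.7965
P_A − P_B = -0.5784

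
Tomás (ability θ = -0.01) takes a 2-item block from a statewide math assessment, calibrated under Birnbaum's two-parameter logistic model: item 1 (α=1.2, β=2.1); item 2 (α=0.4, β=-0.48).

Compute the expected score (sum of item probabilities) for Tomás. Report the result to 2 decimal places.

0.62

P(θ) = 1 / (1 + exp(−α(θ − β)))
P_1 = 1/(1+e^{2.5320}) = 0.0736
P_2 = 1/(1+e^{-0.1880}) = 0.5469
E[score] = 0.0736 + 0.5469 = 0.6205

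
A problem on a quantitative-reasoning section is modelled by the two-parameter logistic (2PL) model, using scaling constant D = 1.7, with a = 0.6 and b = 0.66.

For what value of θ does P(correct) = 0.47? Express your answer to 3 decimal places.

P(θ) = 1 / (1 + exp(−D·a(θ − b)))
logit = ln(0.4700/0.5300) = -0.1201
θ = b + logit/(1.7·a) = 0.66 + (-0.1201)/1.0200 = 0.5422

0.542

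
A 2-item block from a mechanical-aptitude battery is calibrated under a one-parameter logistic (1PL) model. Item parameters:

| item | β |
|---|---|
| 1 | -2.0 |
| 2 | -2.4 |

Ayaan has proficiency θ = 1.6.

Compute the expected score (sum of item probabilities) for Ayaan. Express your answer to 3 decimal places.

1.955

P(θ) = 1 / (1 + exp(−(θ − β)))
P_1 = 1/(1+e^{-3.6000}) = 0.9734
P_2 = 1/(1+e^{-4.0000}) = 0.9820
E[score] = 0.9734 + 0.9820 = 1.9554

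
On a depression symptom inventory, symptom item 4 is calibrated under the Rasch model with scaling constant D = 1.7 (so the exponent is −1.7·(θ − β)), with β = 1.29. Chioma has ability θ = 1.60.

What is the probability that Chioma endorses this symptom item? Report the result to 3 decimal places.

P(θ) = 1 / (1 + exp(−D·(θ − β)))
Exponent: 1.7 × (1.60 − 1.29) = 0.5270
1/(1 + e^{-0.5270}) = 0.6288
P = 0.6288

0.629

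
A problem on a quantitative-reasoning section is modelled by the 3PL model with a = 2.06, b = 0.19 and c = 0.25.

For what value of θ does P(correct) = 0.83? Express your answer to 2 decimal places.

0.79

P(θ) = c + (1 − c) · 1 / (1 + exp(−a(θ − b)))
Remove guessing floor: (0.83 − 0.25)/(1 − 0.25) = 0.7733
logit = ln(0.7733/0.2267) = 1.2272
θ = b + logit/(a) = 0.19 + 1.2272/2.0600 = 0.7857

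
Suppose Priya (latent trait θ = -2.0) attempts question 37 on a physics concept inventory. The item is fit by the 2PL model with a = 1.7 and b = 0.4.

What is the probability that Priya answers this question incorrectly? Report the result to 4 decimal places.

P(θ) = 1 / (1 + exp(−a(θ − b)))
Exponent: 1.7 × (-2.0 − 0.4) = -4.0800
1/(1 + e^{4.0800}) = 0.0166
P(incorrect) = 1 − 0.0166 = 0.9834

0.9834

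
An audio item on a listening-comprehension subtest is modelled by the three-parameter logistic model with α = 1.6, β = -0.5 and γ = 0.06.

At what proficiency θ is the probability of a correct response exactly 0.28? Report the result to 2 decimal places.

-1.24

P(θ) = γ + (1 − γ) · 1 / (1 + exp(−α(θ − β)))
Remove guessing floor: (0.28 − 0.06)/(1 − 0.06) = 0.2340
logit = ln(0.2340/0.7660) = -1.1856
θ = β + logit/(α) = -0.5 + (-1.1856)/1.6000 = -1.2410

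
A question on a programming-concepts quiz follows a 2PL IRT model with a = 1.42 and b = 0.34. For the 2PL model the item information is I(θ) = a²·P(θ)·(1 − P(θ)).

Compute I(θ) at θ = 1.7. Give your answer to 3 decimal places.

P = 1/(1+e^{-1.9312}) = 0.8734
P(1−P) = 0.8734 × 0.1266 = 0.1106
I = a² × P(1−P) = 1.42² × 0.1106 = 0.22299

0.223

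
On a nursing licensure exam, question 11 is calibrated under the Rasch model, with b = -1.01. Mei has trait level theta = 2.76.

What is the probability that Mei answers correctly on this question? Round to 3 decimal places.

P(theta) = 1 / (1 + exp(−(theta − b)))
Exponent: (2.76 − (-1.01)) = 3.7700
1/(1 + e^{-3.7700}) = 0.9775
P = 0.9775

0.977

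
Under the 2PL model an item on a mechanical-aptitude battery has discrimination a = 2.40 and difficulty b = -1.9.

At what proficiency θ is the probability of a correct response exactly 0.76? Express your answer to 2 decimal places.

-1.42

P(θ) = 1 / (1 + exp(−a(θ − b)))
logit = ln(0.7600/0.2400) = 1.1527
θ = b + logit/(a) = -1.9 + 1.1527/2.4000 = -1.4197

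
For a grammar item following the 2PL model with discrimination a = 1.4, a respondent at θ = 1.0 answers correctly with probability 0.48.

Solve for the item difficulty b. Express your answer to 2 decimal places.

1.06

P(θ) = 1 / (1 + exp(−a(θ − b)))
logit(0.48) = ln(0.48/0.52) = -0.0800
b = θ − logit/(a) = 1.0 − (-0.0800)/1.4000 = 1.0572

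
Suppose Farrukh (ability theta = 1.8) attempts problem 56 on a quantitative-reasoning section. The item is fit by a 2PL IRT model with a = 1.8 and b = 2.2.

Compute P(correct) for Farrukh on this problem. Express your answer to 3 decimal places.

P(theta) = 1 / (1 + exp(−a(theta − b)))
Exponent: 1.8 × (1.8 − 2.2) = -0.7200
1/(1 + e^{0.7200}) = 0.3274

0.327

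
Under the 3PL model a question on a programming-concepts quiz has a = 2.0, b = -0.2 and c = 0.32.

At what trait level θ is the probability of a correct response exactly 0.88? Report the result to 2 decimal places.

P(θ) = c + (1 − c) · 1 / (1 + exp(−a(θ − b)))
Remove guessing floor: (0.88 − 0.32)/(1 − 0.32) = 0.8235
logit = ln(0.8235/0.1765) = 1.5404
θ = b + logit/(a) = -0.2 + 1.5404/2.0000 = 0.5702

0.57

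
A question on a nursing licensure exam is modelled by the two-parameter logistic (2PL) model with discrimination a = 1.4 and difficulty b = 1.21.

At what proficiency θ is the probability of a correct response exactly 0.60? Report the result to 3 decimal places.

1.500

P(θ) = 1 / (1 + exp(−a(θ − b)))
logit = ln(0.6000/0.4000) = 0.4055
θ = b + logit/(a) = 1.21 + 0.4055/1.4000 = 1.4996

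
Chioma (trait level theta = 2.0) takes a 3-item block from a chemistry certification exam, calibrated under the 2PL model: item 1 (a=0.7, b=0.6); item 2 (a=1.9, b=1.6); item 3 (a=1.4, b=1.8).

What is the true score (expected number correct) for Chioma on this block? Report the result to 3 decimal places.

P(theta) = 1 / (1 + exp(−a(theta − b)))
P_1 = 1/(1+e^{-0.9800}) = 0.7271
P_2 = 1/(1+e^{-0.7600}) = 0.6814
P_3 = 1/(1+e^{-0.2800}) = 0.5695
E[score] = 0.7271 + 0.6814 + 0.5695 = 1.9780

1.978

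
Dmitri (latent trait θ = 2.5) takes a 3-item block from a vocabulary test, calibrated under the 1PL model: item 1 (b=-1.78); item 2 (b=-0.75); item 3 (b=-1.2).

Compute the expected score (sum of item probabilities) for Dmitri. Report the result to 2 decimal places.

2.92

P(θ) = 1 / (1 + exp(−(θ − b)))
P_1 = 1/(1+e^{-4.2800}) = 0.9863
P_2 = 1/(1+e^{-3.2500}) = 0.9627
P_3 = 1/(1+e^{-3.7000}) = 0.9759
E[score] = 0.9863 + 0.9627 + 0.9759 = 2.9249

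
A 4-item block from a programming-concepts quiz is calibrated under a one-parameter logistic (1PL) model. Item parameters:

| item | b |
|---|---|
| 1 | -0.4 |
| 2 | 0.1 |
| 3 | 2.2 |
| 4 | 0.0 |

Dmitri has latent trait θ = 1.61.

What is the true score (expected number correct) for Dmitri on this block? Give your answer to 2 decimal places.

P(θ) = 1 / (1 + exp(−(θ − b)))
P_1 = 1/(1+e^{-2.0100}) = 0.8818
P_2 = 1/(1+e^{-1.5100}) = 0.8191
P_3 = 1/(1+e^{0.5900}) = 0.3566
P_4 = 1/(1+e^{-1.6100}) = 0.8334
E[score] = 0.8818 + 0.8191 + 0.3566 + 0.8334 = 2.8910

2.89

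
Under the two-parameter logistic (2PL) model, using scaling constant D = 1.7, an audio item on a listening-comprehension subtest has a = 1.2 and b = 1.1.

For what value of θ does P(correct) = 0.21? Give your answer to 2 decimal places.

0.45

P(θ) = 1 / (1 + exp(−D·a(θ − b)))
logit = ln(0.2100/0.7900) = -1.3249
θ = b + logit/(1.7·a) = 1.1 + (-1.3249)/2.0400 = 0.4505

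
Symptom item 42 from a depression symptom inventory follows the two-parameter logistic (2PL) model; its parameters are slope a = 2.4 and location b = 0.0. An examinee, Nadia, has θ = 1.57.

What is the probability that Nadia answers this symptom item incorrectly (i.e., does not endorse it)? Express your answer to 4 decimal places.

0.0226

P(θ) = 1 / (1 + exp(−a(θ − b)))
Exponent: 2.4 × (1.57 − 0.0) = 3.7680
1/(1 + e^{-3.7680}) = 0.9774
P(incorrect) = 1 − 0.9774 = 0.0226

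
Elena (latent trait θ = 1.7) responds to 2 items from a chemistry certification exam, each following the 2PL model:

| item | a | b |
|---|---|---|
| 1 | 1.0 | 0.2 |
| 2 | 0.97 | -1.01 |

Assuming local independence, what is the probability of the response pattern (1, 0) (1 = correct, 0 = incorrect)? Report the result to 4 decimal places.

P(θ) = 1 / (1 + exp(−a(θ − b)))
P_1 = 1/(1+e^{-1.5000}) = 0.8176
P_2 = 1/(1+e^{-2.6287}) = 0.9327
L = P_1 × (1−P_2) = 0.8176 × 0.0673 = 0.05503

0.0550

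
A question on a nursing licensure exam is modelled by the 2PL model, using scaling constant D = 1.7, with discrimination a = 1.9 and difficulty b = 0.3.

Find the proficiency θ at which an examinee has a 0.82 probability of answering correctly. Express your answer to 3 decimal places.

0.769

P(θ) = 1 / (1 + exp(−D·a(θ − b)))
logit = ln(0.8200/0.1800) = 1.5163
θ = b + logit/(1.7·a) = 0.3 + 1.5163/3.2300 = 0.7695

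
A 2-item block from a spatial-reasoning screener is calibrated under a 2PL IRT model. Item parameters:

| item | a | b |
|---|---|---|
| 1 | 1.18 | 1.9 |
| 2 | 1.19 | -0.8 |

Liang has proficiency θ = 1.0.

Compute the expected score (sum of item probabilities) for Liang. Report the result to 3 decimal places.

1.152

P(θ) = 1 / (1 + exp(−a(θ − b)))
P_1 = 1/(1+e^{1.0620}) = 0.2569
P_2 = 1/(1+e^{-2.1420}) = 0.8949
E[score] = 0.2569 + 0.8949 = 1.1518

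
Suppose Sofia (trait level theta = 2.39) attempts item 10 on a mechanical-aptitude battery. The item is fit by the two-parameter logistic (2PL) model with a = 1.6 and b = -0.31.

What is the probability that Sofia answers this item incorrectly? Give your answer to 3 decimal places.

P(theta) = 1 / (1 + exp(−a(theta − b)))
Exponent: 1.6 × (2.39 − (-0.31)) = 4.3200
1/(1 + e^{-4.3200}) = 0.9869
P(incorrect) = 1 − 0.9869 = 0.0131

0.013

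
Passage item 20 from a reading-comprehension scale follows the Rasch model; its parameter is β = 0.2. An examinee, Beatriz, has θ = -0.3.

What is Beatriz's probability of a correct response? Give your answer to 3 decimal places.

0.378

P(θ) = 1 / (1 + exp(−(θ − β)))
Exponent: (-0.3 − 0.2) = -0.5000
1/(1 + e^{0.5000}) = 0.3775
P = 0.3775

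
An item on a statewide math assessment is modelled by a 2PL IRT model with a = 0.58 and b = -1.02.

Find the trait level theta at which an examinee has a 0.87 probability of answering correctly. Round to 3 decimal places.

2.258

P(theta) = 1 / (1 + exp(−a(theta − b)))
logit = ln(0.8700/0.1300) = 1.9010
theta = b + logit/(a) = -1.02 + 1.9010/0.5800 = 2.2575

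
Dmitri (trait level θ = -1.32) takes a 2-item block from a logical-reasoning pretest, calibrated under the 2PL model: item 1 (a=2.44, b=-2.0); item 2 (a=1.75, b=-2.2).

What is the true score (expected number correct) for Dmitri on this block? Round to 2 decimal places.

P(θ) = 1 / (1 + exp(−a(θ − b)))
P_1 = 1/(1+e^{-1.6592}) = 0.8401
P_2 = 1/(1+e^{-1.5400}) = 0.8235
E[score] = 0.8401 + 0.8235 = 1.6636

1.66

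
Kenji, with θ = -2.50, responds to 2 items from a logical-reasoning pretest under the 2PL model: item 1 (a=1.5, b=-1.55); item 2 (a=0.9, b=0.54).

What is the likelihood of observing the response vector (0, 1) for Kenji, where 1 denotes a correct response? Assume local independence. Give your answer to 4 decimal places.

0.0491

P(θ) = 1 / (1 + exp(−a(θ − b)))
P_1 = 1/(1+e^{1.4250}) = 0.1939
P_2 = 1/(1+e^{2.7360}) = 0.0609
L = (1−P_1) × P_2 = 0.8061 × 0.0609 = 0.04908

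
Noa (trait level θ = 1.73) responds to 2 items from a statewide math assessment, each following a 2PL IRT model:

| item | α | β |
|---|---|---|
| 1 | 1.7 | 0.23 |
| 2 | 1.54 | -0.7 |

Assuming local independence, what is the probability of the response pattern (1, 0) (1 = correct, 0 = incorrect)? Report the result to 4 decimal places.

0.0215

P(θ) = 1 / (1 + exp(−α(θ − β)))
P_1 = 1/(1+e^{-2.5500}) = 0.9276
P_2 = 1/(1+e^{-3.7422}) = 0.9768
L = P_1 × (1−P_2) = 0.9276 × 0.0232 = 0.02148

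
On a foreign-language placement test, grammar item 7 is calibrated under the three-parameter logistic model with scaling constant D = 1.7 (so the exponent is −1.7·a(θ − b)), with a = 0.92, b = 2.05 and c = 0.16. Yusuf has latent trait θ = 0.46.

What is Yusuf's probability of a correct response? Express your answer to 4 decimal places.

0.2245

P(θ) = c + (1 − c) · 1 / (1 + exp(−D·a(θ − b)))
Exponent: 1.7 × 0.92 × (0.46 − 2.05) = -2.4868
1/(1 + e^{2.4868}) = 0.0768
P = 0.16 + 0.84 × 0.0768 = 0.2245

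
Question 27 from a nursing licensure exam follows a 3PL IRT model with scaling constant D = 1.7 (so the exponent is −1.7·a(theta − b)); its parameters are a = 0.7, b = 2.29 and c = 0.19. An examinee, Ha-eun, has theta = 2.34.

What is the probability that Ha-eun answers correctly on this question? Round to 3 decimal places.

0.607

P(theta) = c + (1 − c) · 1 / (1 + exp(−D·a(theta − b)))
Exponent: 1.7 × 0.7 × (2.34 − 2.29) = 0.0595
1/(1 + e^{-0.0595}) = 0.5149
P = 0.19 + 0.81 × 0.5149 = 0.6070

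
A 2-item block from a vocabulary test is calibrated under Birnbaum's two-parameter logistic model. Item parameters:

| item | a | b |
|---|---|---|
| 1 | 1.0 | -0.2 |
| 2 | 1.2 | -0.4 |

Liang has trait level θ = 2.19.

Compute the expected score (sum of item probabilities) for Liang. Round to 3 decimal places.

1.873

P(θ) = 1 / (1 + exp(−a(θ − b)))
P_1 = 1/(1+e^{-2.3900}) = 0.9161
P_2 = 1/(1+e^{-3.1080}) = 0.9572
E[score] = 0.9161 + 0.9572 = 1.8733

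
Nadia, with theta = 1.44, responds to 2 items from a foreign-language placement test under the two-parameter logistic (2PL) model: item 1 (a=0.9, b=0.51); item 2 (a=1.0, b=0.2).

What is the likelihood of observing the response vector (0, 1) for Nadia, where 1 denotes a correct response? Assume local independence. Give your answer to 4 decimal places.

P(theta) = 1 / (1 + exp(−a(theta − b)))
P_1 = 1/(1+e^{-0.8370}) = 0.6978
P_2 = 1/(1+e^{-1.2400}) = 0.7756
L = (1−P_1) × P_2 = 0.3022 × 0.7756 = 0.23435

0.2343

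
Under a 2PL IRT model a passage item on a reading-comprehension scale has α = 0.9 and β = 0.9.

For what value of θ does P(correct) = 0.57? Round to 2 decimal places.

1.21

P(θ) = 1 / (1 + exp(−α(θ − β)))
logit = ln(0.5700/0.4300) = 0.2819
θ = β + logit/(α) = 0.9 + 0.2819/0.9000 = 1.2132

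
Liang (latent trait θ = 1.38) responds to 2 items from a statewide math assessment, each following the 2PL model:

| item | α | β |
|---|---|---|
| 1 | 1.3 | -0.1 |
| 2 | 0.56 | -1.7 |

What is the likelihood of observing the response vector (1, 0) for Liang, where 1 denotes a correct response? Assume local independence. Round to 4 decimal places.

P(θ) = 1 / (1 + exp(−α(θ − β)))
P_1 = 1/(1+e^{-1.9240}) = 0.8726
P_2 = 1/(1+e^{-1.7248}) = 0.8487
L = P_1 × (1−P_2) = 0.8726 × 0.1513 = 0.13198

0.1320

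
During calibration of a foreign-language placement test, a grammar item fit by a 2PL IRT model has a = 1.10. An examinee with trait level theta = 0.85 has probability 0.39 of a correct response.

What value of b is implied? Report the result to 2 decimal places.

1.26

P(theta) = 1 / (1 + exp(−a(theta − b)))
logit(0.39) = ln(0.39/0.61) = -0.4473
b = theta − logit/(a) = 0.85 − (-0.4473)/1.1000 = 1.2566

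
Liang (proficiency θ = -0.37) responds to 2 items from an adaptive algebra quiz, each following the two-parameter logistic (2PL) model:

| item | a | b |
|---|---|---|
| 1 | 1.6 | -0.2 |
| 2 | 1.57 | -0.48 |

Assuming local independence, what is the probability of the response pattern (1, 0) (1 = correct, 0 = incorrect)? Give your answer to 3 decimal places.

P(θ) = 1 / (1 + exp(−a(θ − b)))
P_1 = 1/(1+e^{0.2720}) = 0.4324
P_2 = 1/(1+e^{-0.1727}) = 0.5431
L = P_1 × (1−P_2) = 0.4324 × 0.4569 = 0.19758

0.198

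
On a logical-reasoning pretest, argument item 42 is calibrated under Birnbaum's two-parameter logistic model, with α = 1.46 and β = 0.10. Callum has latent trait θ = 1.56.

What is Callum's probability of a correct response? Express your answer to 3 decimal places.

P(θ) = 1 / (1 + exp(−α(θ − β)))
Exponent: 1.46 × (1.56 − 0.10) = 2.1316
1/(1 + e^{-2.1316}) = 0.8939

0.894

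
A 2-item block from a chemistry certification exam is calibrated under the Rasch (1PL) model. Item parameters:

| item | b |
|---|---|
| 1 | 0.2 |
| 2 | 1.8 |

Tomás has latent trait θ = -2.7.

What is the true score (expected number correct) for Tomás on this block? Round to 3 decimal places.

P(θ) = 1 / (1 + exp(−(θ − b)))
P_1 = 1/(1+e^{2.9000}) = 0.0522
P_2 = 1/(1+e^{4.5000}) = 0.0110
E[score] = 0.0522 + 0.0110 = 0.0631

0.063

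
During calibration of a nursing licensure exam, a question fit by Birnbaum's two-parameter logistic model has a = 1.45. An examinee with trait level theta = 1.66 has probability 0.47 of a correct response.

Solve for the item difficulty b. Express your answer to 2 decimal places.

1.74

P(theta) = 1 / (1 + exp(−a(theta − b)))
logit(0.47) = ln(0.47/0.53) = -0.1201
b = theta − logit/(a) = 1.66 − (-0.1201)/1.4500 = 1.7429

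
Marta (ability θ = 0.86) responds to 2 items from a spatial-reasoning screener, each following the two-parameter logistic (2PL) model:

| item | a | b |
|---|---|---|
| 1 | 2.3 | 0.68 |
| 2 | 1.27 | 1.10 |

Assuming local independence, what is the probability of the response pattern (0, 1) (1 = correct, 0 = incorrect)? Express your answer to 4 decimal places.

P(θ) = 1 / (1 + exp(−a(θ − b)))
P_1 = 1/(1+e^{-0.4140}) = 0.6020
P_2 = 1/(1+e^{0.3048}) = 0.4244
L = (1−P_1) × P_2 = 0.3980 × 0.4244 = 0.16889

0.1689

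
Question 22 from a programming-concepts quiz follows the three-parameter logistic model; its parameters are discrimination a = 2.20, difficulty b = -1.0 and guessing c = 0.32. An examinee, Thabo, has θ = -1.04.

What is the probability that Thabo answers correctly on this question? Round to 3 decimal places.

P(θ) = c + (1 − c) · 1 / (1 + exp(−a(θ − b)))
Exponent: 2.20 × (-1.04 − (-1.0)) = -0.0880
1/(1 + e^{0.0880}) = 0.4780
P = 0.32 + 0.68 × 0.4780 = 0.6450

0.645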